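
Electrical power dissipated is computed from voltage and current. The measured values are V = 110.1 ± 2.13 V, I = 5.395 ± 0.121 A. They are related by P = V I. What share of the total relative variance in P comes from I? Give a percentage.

57.3%

(δP/P)² = (1·δV/V)² + (1·δI/I)²
  V term: (1×0.0193)² = 0.000374
  I term: (1×0.0224)² = 0.000503
Total = 0.000877. Share from I = 0.000503/0.000877 = 0.573.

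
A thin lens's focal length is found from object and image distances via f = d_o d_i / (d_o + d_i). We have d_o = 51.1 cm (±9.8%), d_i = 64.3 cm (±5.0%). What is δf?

∂f/∂d_o = (d_i/(d_o+d_i))² = 0.310;  ∂f/∂d_i = (d_o/(d_o+d_i))² = 0.196
δf = √((∂f/∂d_o · δd_o)² + (∂f/∂d_i · δd_i)²) = √(2.42 + 0.397) = 1.68 cm

1.68 cm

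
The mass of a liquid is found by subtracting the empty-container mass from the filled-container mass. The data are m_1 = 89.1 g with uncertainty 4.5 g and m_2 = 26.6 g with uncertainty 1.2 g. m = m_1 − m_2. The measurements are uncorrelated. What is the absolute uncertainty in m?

4.66 g

m is a linear combination, so absolute uncertainties add in quadrature:
  (δm_1)² = 20.2;  (δm_2)² = 1.44
δm = √(21.7) = 4.66 g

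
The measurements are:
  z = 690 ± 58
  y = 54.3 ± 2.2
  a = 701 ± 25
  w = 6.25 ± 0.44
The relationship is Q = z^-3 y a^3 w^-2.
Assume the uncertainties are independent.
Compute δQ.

0.453

Relative error in a monomial: (δQ/Q)² = Σ (nᵢ · δxᵢ/xᵢ)².
  (-3·δz/z)² = (-3×0.0841)² = 0.0636;  (1·δy/y)² = (1×0.0405)² = 0.00164;  (3·δa/a)² = (3×0.0357)² = 0.0114;  (-2·δw/w)² = (-2×0.0704)² = 0.0198
δQ/Q = √(0.0965) = 0.311
Q = 1.46, so δQ = 0.311 × 1.46 = 0.453.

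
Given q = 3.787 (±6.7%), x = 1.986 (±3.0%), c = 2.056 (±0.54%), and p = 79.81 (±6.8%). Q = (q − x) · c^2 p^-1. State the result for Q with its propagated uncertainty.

Let u = q − x = 1.801. δu = √(δq² + δx²) = √(0.0644 + 0.00355) = 0.261, so δu/u = 0.145.
Q is then a monomial in u, c, p:
δQ/Q = √((δu/u)² + (2·δc/c)² + (-1·δp/p)²) = √(0.0209 + 0.000117 + 0.00462) = 0.160
Q = 0.09539, so δQ = 0.160 × 0.09539 = 0.0153.

0.09539 ± 0.0153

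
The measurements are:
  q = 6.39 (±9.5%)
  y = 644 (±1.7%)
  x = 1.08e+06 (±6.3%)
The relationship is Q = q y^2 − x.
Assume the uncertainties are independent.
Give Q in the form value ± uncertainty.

(1.57 ± 0.276) × 10^6

Let p = q·y^2 = 2.65e+06. δp/p = √((1·δq/q)² + (2·δy/y)²) = √(0.00903 + 0.00116) = 0.101, so δp = 2.67e+05.
Q = p − x: δQ = √(δp² + δx²) = √(7.15e+10 + 4.63e+09) = 2.76e+05
Q = 1.57e+06.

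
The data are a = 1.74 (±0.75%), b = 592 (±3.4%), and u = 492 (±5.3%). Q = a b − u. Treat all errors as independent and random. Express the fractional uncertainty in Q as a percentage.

8.24%

Let p = a·b = 1030. δp/p = √((1·δa/a)² + (1·δb/b)²) = √(5.62e-05 + 0.00116) = 0.0348, so δp = 35.9.
Q = p − u: δQ = √(δp² + δu²) = √(1290 + 680) = 44.3
Q = 538, so δQ/Q = 44.3/538 = 0.0824.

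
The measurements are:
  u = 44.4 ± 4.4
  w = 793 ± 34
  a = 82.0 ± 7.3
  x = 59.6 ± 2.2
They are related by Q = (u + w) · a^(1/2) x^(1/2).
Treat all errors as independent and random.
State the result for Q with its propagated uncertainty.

58500 ± 3700

Let h = u + w = 837. δh = √(δu² + δw²) = √(19.4 + 1160) = 34.3, so δh/h = 0.0409.
Q is then a monomial in h, a, x:
δQ/Q = √((δh/h)² + (½·δa/a)² + (½·δx/x)²) = √(0.00168 + 0.00198 + 0.000341) = 0.0632
Q = 58500, so δQ = 0.0632 × 58500 = 3700.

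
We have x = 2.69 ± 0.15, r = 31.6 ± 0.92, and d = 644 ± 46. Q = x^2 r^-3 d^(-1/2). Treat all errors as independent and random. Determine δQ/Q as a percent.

14.6%

Since Q is a product/quotient, work with relative uncertainties:
  (2·δx/x)² = (2×0.0558)² = 0.0124;  (-3·δr/r)² = (-3×0.0291)² = 0.00763;  (−½·δd/d)² = (-0.5×0.0714)² = 0.00128
δQ/Q = √(0.0213) = 0.146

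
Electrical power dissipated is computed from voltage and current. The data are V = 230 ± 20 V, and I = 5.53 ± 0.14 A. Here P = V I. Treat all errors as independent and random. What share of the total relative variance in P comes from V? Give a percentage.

(δP/P)² = (1·δV/V)² + (1·δI/I)²
  V term: (1×0.0870)² = 0.00756
  I term: (1×0.0253)² = 0.000641
Total = 0.00820. Share from V = 0.00756/0.00820 = 0.922.

92.2%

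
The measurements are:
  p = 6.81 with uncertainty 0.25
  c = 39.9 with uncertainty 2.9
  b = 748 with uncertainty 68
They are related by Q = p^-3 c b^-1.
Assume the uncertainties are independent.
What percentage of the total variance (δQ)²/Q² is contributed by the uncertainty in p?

47.2%

(δQ/Q)² = (-3·δp/p)² + (1·δc/c)² + (-1·δb/b)²
  p term: (-3×0.0367)² = 0.0121
  c term: (1×0.0727)² = 0.00528
  b term: (-1×0.0909)² = 0.00826
Total = 0.0257. Share from p = 0.0121/0.0257 = 0.472.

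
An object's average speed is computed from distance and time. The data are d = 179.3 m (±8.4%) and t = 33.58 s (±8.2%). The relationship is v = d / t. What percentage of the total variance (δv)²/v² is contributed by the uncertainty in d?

51.2%

(δv/v)² = (1·δd/d)² + (-1·δt/t)²
  d term: (1×0.0840)² = 0.00706
  t term: (-1×0.0820)² = 0.00672
Total = 0.0138. Share from d = 0.00706/0.0138 = 0.512.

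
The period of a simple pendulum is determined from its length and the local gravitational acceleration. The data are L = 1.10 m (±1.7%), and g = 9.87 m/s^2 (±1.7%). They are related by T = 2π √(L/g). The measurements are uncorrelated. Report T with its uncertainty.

2.10 ± 0.0252 s

Since T is a product/quotient, work with relative uncertainties:
  (½·δL/L)² = (0.5×0.0170)² = 7.23e-05;  (−½·δg/g)² = (-0.5×0.0170)² = 7.23e-05
δT/T = √(0.000145) = 0.0120
T = 2.10 s, so δT = 0.0120 × 2.10 = 0.0252 s.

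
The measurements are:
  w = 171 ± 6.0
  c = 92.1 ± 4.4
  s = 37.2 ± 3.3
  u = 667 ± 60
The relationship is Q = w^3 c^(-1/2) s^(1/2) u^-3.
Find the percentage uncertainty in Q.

Since Q is a product/quotient, work with relative uncertainties:
  (3·δw/w)² = (3×0.0351)² = 0.0111;  (−½·δc/c)² = (-0.5×0.0478)² = 0.000571;  (½·δs/s)² = (0.5×0.0887)² = 0.00197;  (-3·δu/u)² = (-3×0.0900)² = 0.0728
δQ/Q = √(0.0864) = 0.294

29.4%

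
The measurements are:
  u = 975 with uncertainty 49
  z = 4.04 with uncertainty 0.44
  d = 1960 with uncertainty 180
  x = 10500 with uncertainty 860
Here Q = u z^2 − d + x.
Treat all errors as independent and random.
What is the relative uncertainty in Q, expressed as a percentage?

Let p = u·z^2 = 15900. δp/p = √((1·δu/u)² + (2·δz/z)²) = √(0.00253 + 0.0474) = 0.224, so δp = 3560.
Q = p − d + x: δQ = √(δp² + δd² + δx²) = √(1.27e+07 + 32400 + 7.4e+05) = 3660
Q = 24500, so δQ/Q = 3660/24500 = 0.150.

15.0%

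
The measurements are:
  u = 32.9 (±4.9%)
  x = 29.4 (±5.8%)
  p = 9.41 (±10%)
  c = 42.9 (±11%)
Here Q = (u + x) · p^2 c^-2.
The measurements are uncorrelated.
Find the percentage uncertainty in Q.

Let w = u + x = 62.3. δw = √(δu² + δx²) = √(2.60 + 2.91) = 2.35, so δw/w = 0.0377.
Q is then a monomial in w, p, c:
δQ/Q = √((δw/w)² + (2·δp/p)² + (-2·δc/c)²) = √(0.00142 + 0.0400 + 0.0484) = 0.300

30.0%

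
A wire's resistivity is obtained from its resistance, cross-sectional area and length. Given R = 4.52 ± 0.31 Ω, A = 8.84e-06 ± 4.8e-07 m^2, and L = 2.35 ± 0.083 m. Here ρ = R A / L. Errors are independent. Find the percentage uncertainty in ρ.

Since ρ is a product/quotient, work with relative uncertainties:
  (1·δR/R)² = (1×0.0686)² = 0.00470;  (1·δA/A)² = (1×0.0543)² = 0.00295;  (-1·δL/L)² = (-1×0.0353)² = 0.00125
δρ/ρ = √(0.00890) = 0.0943

9.43%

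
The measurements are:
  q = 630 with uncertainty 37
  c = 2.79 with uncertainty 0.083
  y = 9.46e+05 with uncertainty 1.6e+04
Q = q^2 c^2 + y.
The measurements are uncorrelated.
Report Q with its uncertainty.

Let p = q^2·c^2 = 3.09e+06. δp/p = √((2·δq/q)² + (2·δc/c)²) = √(0.0138 + 0.00354) = 0.132, so δp = 4.07e+05.
Q = p + y: δQ = √(δp² + δy²) = √(1.65e+11 + 2.56e+08) = 4.07e+05
Q = 4.04e+06.

(4.04 ± 0.407) × 10^6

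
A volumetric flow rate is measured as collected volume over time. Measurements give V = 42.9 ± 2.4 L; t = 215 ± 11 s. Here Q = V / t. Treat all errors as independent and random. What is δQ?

Each factor contributes (exponent × relative error)² to (δQ/Q)²:
  (1·δV/V)² = (1×0.0559)² = 0.00313;  (-1·δt/t)² = (-1×0.0512)² = 0.00262
δQ/Q = √(0.00575) = 0.0758
Q = 0.200 L/s, so δQ = 0.0758 × 0.200 = 0.0151 L/s.

0.0151 L/s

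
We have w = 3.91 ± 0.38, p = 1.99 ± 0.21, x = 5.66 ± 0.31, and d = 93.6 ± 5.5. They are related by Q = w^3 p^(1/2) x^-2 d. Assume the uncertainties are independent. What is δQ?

79.2

Q is a product of powers, so relative uncertainties combine in quadrature:
  (3·δw/w)² = (3×0.0972)² = 0.0850;  (½·δp/p)² = (0.5×0.106)² = 0.00278;  (-2·δx/x)² = (-2×0.0548)² = 0.0120;  (1·δd/d)² = (1×0.0588)² = 0.00345
δQ/Q = √(0.103) = 0.321
Q = 246, so δQ = 0.321 × 246 = 79.2.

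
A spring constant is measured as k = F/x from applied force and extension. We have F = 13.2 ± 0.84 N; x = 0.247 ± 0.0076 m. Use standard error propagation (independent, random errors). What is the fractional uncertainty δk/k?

0.0707

k is a product of powers, so relative uncertainties combine in quadrature:
  (1·δF/F)² = (1×0.0636)² = 0.00405;  (-1·δx/x)² = (-1×0.0308)² = 0.000947
δk/k = √(0.00500) = 0.0707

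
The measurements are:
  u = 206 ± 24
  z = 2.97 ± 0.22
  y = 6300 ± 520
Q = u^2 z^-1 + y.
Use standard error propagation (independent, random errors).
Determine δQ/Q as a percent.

Let p = u^2·z^-1 = 14300. δp/p = √((2·δu/u)² + (-1·δz/z)²) = √(0.0543 + 0.00549) = 0.245, so δp = 3490.
Q = p + y: δQ = √(δp² + δy²) = √(1.22e+07 + 2.7e+05) = 3530
Q = 20600, so δQ/Q = 3530/20600 = 0.172.

17.2%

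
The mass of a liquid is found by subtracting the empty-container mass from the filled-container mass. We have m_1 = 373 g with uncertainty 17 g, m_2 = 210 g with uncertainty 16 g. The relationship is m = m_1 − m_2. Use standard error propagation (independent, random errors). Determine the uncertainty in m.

Sums and differences: (δm)² = Σ (cᵢ δxᵢ)².
  (δm_1)² = 289;  (δm_2)² = 256
δm = √(545) = 23.3 g

23.3 g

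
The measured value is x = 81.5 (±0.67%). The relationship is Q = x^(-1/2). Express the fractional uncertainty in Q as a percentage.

0.335%

Q ∝ x^(-1/2), so δQ/Q = |−½| · δx/x = 0.5 × 0.00670 = 0.00335.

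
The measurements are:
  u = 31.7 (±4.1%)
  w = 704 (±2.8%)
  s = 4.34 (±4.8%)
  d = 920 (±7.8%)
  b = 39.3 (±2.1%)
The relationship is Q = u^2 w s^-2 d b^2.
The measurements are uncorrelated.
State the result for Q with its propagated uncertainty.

Products/powers → add relative errors in quadrature, weighted by exponent:
  (2·δu/u)² = (2×0.0410)² = 0.00672;  (1·δw/w)² = (1×0.0280)² = 0.000784;  (-2·δs/s)² = (-2×0.0480)² = 0.00922;  (1·δd/d)² = (1×0.0780)² = 0.00608;  (2·δb/b)² = (2×0.0210)² = 0.00176
δQ/Q = √(0.0246) = 0.157
Q = 5.34e+10, so δQ = 0.157 × 5.34e+10 = 8.37e+09.

(5.34 ± 0.837) × 10^10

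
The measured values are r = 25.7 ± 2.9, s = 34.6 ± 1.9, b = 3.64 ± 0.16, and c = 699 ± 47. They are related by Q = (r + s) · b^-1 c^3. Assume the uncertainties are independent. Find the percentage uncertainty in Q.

21.4%

Let u = r + s = 60.3. δu = √(δr² + δs²) = √(8.41 + 3.61) = 3.47, so δu/u = 0.0575.
Q is then a monomial in u, b, c:
δQ/Q = √((δu/u)² + (-1·δb/b)² + (3·δc/c)²) = √(0.00331 + 0.00193 + 0.0407) = 0.214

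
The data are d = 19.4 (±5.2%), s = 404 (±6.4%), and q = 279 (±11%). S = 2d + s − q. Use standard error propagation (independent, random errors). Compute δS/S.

0.245

For a sum/difference, combine absolute errors in quadrature:
  (2·δd)² = 4.07;  (δs)² = 669;  (δq)² = 942
δS = √(1610) = 40.2
S = 164, so δS/S = 40.2/164 = 0.245.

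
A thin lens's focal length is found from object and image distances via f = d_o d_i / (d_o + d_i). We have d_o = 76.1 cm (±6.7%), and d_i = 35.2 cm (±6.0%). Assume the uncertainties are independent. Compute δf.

1.11 cm

∂f/∂d_o = (d_i/(d_o+d_i))² = 0.100;  ∂f/∂d_i = (d_o/(d_o+d_i))² = 0.467
δf = √((∂f/∂d_o · δd_o)² + (∂f/∂d_i · δd_i)²) = √(0.260 + 0.975) = 1.11 cm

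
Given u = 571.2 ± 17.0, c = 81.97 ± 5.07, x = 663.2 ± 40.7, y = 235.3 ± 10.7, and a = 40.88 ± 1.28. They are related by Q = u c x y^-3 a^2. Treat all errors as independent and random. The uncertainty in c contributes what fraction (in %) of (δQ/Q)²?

12.3%

(δQ/Q)² = (1·δu/u)² + (1·δc/c)² + (1·δx/x)² + (-3·δy/y)² + (2·δa/a)²
  u term: (1×0.0298)² = 0.000886
  c term: (1×0.0619)² = 0.00383
  x term: (1×0.0614)² = 0.00377
  y term: (-3×0.0455)² = 0.0186
  a term: (2×0.0313)² = 0.00392
Total = 0.0310. Share from c = 0.00383/0.0310 = 0.123.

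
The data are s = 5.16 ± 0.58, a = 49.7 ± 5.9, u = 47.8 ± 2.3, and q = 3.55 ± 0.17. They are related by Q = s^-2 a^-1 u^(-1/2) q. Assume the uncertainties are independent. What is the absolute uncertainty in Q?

Q is a product of powers, so relative uncertainties combine in quadrature:
  (-2·δs/s)² = (-2×0.112)² = 0.0505;  (-1·δa/a)² = (-1×0.119)² = 0.0141;  (−½·δu/u)² = (-0.5×0.0481)² = 0.000579;  (1·δq/q)² = (1×0.0479)² = 0.00229
δQ/Q = √(0.0675) = 0.260
Q = 0.000388, so δQ = 0.260 × 0.000388 = 0.000101.

0.000101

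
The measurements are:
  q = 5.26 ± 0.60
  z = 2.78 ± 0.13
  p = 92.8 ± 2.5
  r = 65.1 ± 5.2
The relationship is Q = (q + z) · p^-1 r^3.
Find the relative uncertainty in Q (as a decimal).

0.253

Let u = q + z = 8.04. δu = √(δq² + δz²) = √(0.360 + 0.0169) = 0.614, so δu/u = 0.0764.
Q is then a monomial in u, p, r:
δQ/Q = √((δu/u)² + (-1·δp/p)² + (3·δr/r)²) = √(0.00583 + 0.000726 + 0.0574) = 0.253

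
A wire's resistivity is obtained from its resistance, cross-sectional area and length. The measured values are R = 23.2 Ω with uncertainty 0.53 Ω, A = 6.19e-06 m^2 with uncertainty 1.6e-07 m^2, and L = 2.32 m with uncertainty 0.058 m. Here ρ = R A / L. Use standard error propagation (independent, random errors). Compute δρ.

For a monomial ρ ∝ R, A, L^-1, fractional errors add in quadrature:
  (1·δR/R)² = (1×0.0228)² = 0.000522;  (1·δA/A)² = (1×0.0258)² = 0.000668;  (-1·δL/L)² = (-1×0.0250)² = 0.000625
δρ/ρ = √(0.00182) = 0.0426
ρ = 6.19e-05 Ω·m, so δρ = 0.0426 × 6.19e-05 = 2.64e-06 Ω·m.

2.64e-06 Ω·m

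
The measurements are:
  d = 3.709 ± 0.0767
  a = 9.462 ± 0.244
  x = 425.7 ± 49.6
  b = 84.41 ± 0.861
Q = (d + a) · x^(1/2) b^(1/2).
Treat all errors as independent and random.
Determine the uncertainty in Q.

Let u = d + a = 13.17. δu = √(δd² + δa²) = √(0.00588 + 0.0595) = 0.256, so δu/u = 0.0194.
Q is then a monomial in u, x, b:
δQ/Q = √((δu/u)² + (½·δx/x)² + (½·δb/b)²) = √(0.000377 + 0.00339 + 2.6e-05) = 0.0616
Q = 2497, so δQ = 0.0616 × 2497 = 154.

154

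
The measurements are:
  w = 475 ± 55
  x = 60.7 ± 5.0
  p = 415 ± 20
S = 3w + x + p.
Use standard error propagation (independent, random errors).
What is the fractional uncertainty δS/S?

S is a linear combination, so absolute uncertainties add in quadrature:
  (3·δw)² = 27200;  (δx)² = 25.0;  (δp)² = 400
δS = √(27600) = 166
S = 1900, so δS/S = 166/1900 = 0.0875.

0.0875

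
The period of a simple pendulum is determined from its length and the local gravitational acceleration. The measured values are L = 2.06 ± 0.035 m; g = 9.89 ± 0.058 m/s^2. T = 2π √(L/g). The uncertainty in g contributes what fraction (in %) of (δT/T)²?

(δT/T)² = (½·δL/L)² + (−½·δg/g)²
  L term: (0.5×0.0170)² = 7.22e-05
  g term: (-0.5×0.00586)² = 8.6e-06
Total = 8.08e-05. Share from g = 8.6e-06/8.08e-05 = 0.106.

10.6%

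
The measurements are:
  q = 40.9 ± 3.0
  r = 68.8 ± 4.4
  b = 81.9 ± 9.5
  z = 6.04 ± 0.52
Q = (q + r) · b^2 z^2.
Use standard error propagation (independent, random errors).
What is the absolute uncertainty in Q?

Let u = q + r = 110. δu = √(δq² + δr²) = √(9.00 + 19.4) = 5.33, so δu/u = 0.0485.
Q is then a monomial in u, b, z:
δQ/Q = √((δu/u)² + (2·δb/b)² + (2·δz/z)²) = √(0.00236 + 0.0538 + 0.0296) = 0.293
Q = 2.68e+07, so δQ = 0.293 × 2.68e+07 = 7.86e+06.

7.86e+06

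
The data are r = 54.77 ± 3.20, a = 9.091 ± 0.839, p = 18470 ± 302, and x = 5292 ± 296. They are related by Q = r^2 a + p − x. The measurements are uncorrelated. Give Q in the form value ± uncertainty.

Let w = r^2·a = 27270. δw/w = √((2·δr/r)² + (1·δa/a)²) = √(0.0137 + 0.00852) = 0.149, so δw = 4060.
Q = w + p − x: δQ = √(δw² + δp² + δx²) = √(1.65e+07 + 91200 + 87600) = 4080
Q = 40450.

40450 ± 4080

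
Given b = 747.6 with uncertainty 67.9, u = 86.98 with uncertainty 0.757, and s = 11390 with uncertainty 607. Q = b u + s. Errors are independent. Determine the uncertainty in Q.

5960

Let p = b·u = 65030. δp/p = √((1·δb/b)² + (1·δu/u)²) = √(0.00825 + 7.57e-05) = 0.0912, so δp = 5930.
Q = p + s: δQ = √(δp² + δs²) = √(3.52e+07 + 3.68e+05) = 5960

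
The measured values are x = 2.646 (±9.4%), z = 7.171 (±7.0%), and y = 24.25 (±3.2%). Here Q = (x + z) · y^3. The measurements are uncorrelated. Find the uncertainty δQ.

15600

Let u = x + z = 9.817. δu = √(δx² + δz²) = √(0.0619 + 0.252) = 0.560, so δu/u = 0.0571.
Q is then a monomial in u, y:
δQ/Q = √((δu/u)² + (3·δy/y)²) = √(0.00326 + 0.00922) = 0.112
Q = 140000, so δQ = 0.112 × 140000 = 15600.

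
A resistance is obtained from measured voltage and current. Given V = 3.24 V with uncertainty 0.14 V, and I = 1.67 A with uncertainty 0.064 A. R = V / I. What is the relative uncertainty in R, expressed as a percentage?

5.78%

Since R is a product/quotient, work with relative uncertainties:
  (1·δV/V)² = (1×0.0432)² = 0.00187;  (-1·δI/I)² = (-1×0.0383)² = 0.00147
δR/R = √(0.00334) = 0.0578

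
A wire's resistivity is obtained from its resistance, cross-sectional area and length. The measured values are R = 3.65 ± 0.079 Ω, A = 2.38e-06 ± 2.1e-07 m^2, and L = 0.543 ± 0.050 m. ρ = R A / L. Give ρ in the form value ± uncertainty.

Products/powers → add relative errors in quadrature, weighted by exponent:
  (1·δR/R)² = (1×0.0216)² = 0.000468;  (1·δA/A)² = (1×0.0882)² = 0.00779;  (-1·δL/L)² = (-1×0.0921)² = 0.00848
δρ/ρ = √(0.0167) = 0.129
ρ = 1.6e-05 Ω·m, so δρ = 0.129 × 1.6e-05 = 2.07e-06 Ω·m.

(1.60 ± 0.207) × 10^-5 Ω·m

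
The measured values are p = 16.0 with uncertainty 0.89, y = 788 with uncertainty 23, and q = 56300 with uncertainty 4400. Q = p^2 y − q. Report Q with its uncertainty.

(1.45 ± 0.236) × 10^5

Let w = p^2·y = 2.02e+05. δw/w = √((2·δp/p)² + (1·δy/y)²) = √(0.0124 + 0.000852) = 0.115, so δw = 23200.
Q = w − q: δQ = √(δw² + δq²) = √(5.38e+08 + 1.94e+07) = 23600
Q = 1.45e+05.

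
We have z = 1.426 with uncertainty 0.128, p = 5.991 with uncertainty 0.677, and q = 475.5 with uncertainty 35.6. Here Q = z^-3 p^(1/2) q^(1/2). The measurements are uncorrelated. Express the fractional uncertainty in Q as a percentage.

Products/powers → add relative errors in quadrature, weighted by exponent:
  (-3·δz/z)² = (-3×0.0898)² = 0.0725;  (½·δp/p)² = (0.5×0.113)² = 0.00319;  (½·δq/q)² = (0.5×0.0749)² = 0.00140
δQ/Q = √(0.0771) = 0.278

27.8%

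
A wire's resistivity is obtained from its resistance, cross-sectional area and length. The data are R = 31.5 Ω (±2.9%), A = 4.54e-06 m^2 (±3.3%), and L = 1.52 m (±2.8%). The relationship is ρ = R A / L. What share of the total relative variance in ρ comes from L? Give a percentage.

(δρ/ρ)² = (1·δR/R)² + (1·δA/A)² + (-1·δL/L)²
  R term: (1×0.0290)² = 0.000841
  A term: (1×0.0330)² = 0.00109
  L term: (-1×0.0280)² = 0.000784
Total = 0.00271. Share from L = 0.000784/0.00271 = 0.289.

28.9%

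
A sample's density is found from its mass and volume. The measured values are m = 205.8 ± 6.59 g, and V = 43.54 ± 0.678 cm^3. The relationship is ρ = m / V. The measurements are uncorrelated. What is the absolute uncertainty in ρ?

Each factor contributes (exponent × relative error)² to (δρ/ρ)²:
  (1·δm/m)² = (1×0.0320)² = 0.00103;  (-1·δV/V)² = (-1×0.0156)² = 0.000242
δρ/ρ = √(0.00127) = 0.0356
ρ = 4.727 g/cm^3, so δρ = 0.0356 × 4.727 = 0.168 g/cm^3.

0.168 g/cm^3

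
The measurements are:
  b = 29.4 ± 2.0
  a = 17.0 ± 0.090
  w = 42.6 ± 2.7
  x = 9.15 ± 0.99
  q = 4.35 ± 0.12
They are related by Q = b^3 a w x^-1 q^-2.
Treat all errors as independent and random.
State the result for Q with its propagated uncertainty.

(1.06 ± 0.261) × 10^5

Since Q is a product/quotient, work with relative uncertainties:
  (3·δb/b)² = (3×0.0680)² = 0.0416;  (1·δa/a)² = (1×0.00529)² = 2.8e-05;  (1·δw/w)² = (1×0.0634)² = 0.00402;  (-1·δx/x)² = (-1×0.108)² = 0.0117;  (-2·δq/q)² = (-2×0.0276)² = 0.00304
δQ/Q = √(0.0604) = 0.246
Q = 1.06e+05, so δQ = 0.246 × 1.06e+05 = 26100.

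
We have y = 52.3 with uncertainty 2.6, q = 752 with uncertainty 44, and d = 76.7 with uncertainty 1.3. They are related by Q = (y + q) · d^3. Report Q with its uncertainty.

(3.63 ± 0.271) × 10^8

Let u = y + q = 804. δu = √(δy² + δq²) = √(6.76 + 1940) = 44.1, so δu/u = 0.0548.
Q is then a monomial in u, d:
δQ/Q = √((δu/u)² + (3·δd/d)²) = √(0.00300 + 0.00259) = 0.0748
Q = 3.63e+08, so δQ = 0.0748 × 3.63e+08 = 2.71e+07.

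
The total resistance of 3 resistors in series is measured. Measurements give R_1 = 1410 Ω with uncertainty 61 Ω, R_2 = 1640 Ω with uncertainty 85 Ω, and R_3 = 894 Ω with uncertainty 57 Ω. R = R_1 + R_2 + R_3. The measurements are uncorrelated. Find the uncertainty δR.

119 Ω

Each term contributes (cᵢ δxᵢ)² to (δR)²:
  (δR_1)² = 3720;  (δR_2)² = 7220;  (δR_3)² = 3250
δR = √(14200) = 119 Ω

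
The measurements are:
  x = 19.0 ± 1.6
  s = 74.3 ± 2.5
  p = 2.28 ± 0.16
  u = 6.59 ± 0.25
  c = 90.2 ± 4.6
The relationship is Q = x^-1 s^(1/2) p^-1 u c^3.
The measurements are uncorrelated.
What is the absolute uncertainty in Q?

1.85e+05

Since Q is a product/quotient, work with relative uncertainties:
  (-1·δx/x)² = (-1×0.0842)² = 0.00709;  (½·δs/s)² = (0.5×0.0336)² = 0.000283;  (-1·δp/p)² = (-1×0.0702)² = 0.00492;  (1·δu/u)² = (1×0.0379)² = 0.00144;  (3·δc/c)² = (3×0.0510)² = 0.0234
δQ/Q = √(0.0371) = 0.193
Q = 9.62e+05, so δQ = 0.193 × 9.62e+05 = 1.85e+05.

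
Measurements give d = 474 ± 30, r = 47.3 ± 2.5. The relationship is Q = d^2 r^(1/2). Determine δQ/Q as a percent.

Products/powers → add relative errors in quadrature, weighted by exponent:
  (2·δd/d)² = (2×0.0633)² = 0.0160;  (½·δr/r)² = (0.5×0.0529)² = 0.000698
δQ/Q = √(0.0167) = 0.129

12.9%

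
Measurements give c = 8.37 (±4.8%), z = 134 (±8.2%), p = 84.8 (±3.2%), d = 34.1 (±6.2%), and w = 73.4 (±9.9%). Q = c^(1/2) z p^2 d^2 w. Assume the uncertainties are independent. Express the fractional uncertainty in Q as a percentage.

19.1%

For a monomial Q ∝ c^(1/2), z, p^2, d^2, w, fractional errors add in quadrature:
  (½·δc/c)² = (0.5×0.0480)² = 0.000576;  (1·δz/z)² = (1×0.0820)² = 0.00672;  (2·δp/p)² = (2×0.0320)² = 0.00410;  (2·δd/d)² = (2×0.0620)² = 0.0154;  (1·δw/w)² = (1×0.0990)² = 0.00980
δQ/Q = √(0.0366) = 0.191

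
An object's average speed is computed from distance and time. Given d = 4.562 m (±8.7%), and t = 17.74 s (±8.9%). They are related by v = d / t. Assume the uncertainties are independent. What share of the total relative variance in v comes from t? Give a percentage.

51.1%

(δv/v)² = (1·δd/d)² + (-1·δt/t)²
  d term: (1×0.0870)² = 0.00757
  t term: (-1×0.0890)² = 0.00792
Total = 0.0155. Share from t = 0.00792/0.0155 = 0.511.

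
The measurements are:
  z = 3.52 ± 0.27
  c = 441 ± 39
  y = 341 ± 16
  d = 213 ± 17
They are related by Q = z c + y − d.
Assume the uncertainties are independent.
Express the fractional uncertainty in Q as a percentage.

Let p = z·c = 1550. δp/p = √((1·δz/z)² + (1·δc/c)²) = √(0.00588 + 0.00782) = 0.117, so δp = 182.
Q = p + y − d: δQ = √(δp² + δy² + δd²) = √(33000 + 256 + 289) = 183
Q = 1680, so δQ/Q = 183/1680 = 0.109.

10.9%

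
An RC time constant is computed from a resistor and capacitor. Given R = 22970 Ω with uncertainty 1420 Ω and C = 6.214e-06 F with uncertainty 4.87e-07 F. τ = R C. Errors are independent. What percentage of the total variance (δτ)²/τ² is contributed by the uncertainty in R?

38.4%

(δτ/τ)² = (1·δR/R)² + (1·δC/C)²
  R term: (1×0.0618)² = 0.00382
  C term: (1×0.0784)² = 0.00614
Total = 0.00996. Share from R = 0.00382/0.00996 = 0.384.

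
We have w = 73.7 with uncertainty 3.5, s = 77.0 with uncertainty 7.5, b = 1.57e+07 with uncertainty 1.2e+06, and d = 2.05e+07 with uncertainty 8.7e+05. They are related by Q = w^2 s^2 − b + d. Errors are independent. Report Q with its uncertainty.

Let p = w^2·s^2 = 3.22e+07. δp/p = √((2·δw/w)² + (2·δs/s)²) = √(0.00902 + 0.0379) = 0.217, so δp = 6.98e+06.
Q = p − b + d: δQ = √(δp² + δb² + δd²) = √(4.87e+13 + 1.44e+12 + 7.57e+11) = 7.14e+06
Q = 3.7e+07.

(3.70 ± 0.714) × 10^7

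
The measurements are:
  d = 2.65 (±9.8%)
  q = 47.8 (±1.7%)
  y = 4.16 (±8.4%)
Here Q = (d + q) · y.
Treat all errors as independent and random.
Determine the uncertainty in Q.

18.0

Let u = d + q = 50.4. δu = √(δd² + δq²) = √(0.0674 + 0.660) = 0.853, so δu/u = 0.0169.
Q is then a monomial in u, y:
δQ/Q = √((δu/u)² + (1·δy/y)²) = √(0.000286 + 0.00706) = 0.0857
Q = 210, so δQ = 0.0857 × 210 = 18.0.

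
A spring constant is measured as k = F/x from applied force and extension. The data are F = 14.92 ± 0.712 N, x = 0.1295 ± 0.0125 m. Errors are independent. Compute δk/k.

0.108

Each factor contributes (exponent × relative error)² to (δk/k)²:
  (1·δF/F)² = (1×0.0477)² = 0.00228;  (-1·δx/x)² = (-1×0.0965)² = 0.00932
δk/k = √(0.0116) = 0.108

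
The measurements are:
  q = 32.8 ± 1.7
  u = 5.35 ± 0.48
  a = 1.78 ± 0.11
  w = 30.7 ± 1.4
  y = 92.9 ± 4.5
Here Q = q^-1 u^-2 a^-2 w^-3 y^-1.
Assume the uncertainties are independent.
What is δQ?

3.34e-11

Since Q is a product/quotient, work with relative uncertainties:
  (-1·δq/q)² = (-1×0.0518)² = 0.00269;  (-2·δu/u)² = (-2×0.0897)² = 0.0322;  (-2·δa/a)² = (-2×0.0618)² = 0.0153;  (-3·δw/w)² = (-3×0.0456)² = 0.0187;  (-1·δy/y)² = (-1×0.0484)² = 0.00235
δQ/Q = √(0.0712) = 0.267
Q = 1.25e-10, so δQ = 0.267 × 1.25e-10 = 3.34e-11.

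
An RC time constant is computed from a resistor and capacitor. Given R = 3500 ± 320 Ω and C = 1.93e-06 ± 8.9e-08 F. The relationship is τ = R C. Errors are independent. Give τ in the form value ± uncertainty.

Relative error in a monomial: (δτ/τ)² = Σ (nᵢ · δxᵢ/xᵢ)².
  (1·δR/R)² = (1×0.0914)² = 0.00836;  (1·δC/C)² = (1×0.0461)² = 0.00213
δτ/τ = √(0.0105) = 0.102
τ = 0.00676 s, so δτ = 0.102 × 0.00676 = 0.000692 s.

0.00676 ± 0.000692 s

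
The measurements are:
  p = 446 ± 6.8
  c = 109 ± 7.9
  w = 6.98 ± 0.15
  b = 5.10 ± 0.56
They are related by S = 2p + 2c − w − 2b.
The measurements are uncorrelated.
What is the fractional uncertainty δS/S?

Each term contributes (cᵢ δxᵢ)² to (δS)²:
  (2·δp)² = 185;  (2·δc)² = 250;  (δw)² = 0.0225;  (2·δb)² = 1.25
δS = √(436) = 20.9
S = 1090, so δS/S = 20.9/1090 = 0.0191.

0.0191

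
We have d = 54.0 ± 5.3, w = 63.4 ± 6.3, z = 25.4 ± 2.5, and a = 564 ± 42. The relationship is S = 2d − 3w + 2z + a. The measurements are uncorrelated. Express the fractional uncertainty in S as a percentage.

Absolute uncertainties add in quadrature for a linear combination:
  (2·δd)² = 112;  (3·δw)² = 357;  (2·δz)² = 25.0;  (δa)² = 1760
δS = √(2260) = 47.5
S = 533, so δS/S = 47.5/533 = 0.0892.

8.92%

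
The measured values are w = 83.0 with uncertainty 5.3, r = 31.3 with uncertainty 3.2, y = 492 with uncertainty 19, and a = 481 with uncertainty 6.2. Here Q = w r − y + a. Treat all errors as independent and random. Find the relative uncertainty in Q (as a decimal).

0.121

Let p = w·r = 2600. δp/p = √((1·δw/w)² + (1·δr/r)²) = √(0.00408 + 0.0105) = 0.121, so δp = 313.
Q = p − y + a: δQ = √(δp² + δy² + δa²) = √(98100 + 361 + 38.4) = 314
Q = 2590, so δQ/Q = 314/2590 = 0.121.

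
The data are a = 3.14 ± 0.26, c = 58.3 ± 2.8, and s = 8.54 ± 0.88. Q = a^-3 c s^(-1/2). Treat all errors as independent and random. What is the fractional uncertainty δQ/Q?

For a monomial Q ∝ a^-3, c, s^(-1/2), fractional errors add in quadrature:
  (-3·δa/a)² = (-3×0.0828)² = 0.0617;  (1·δc/c)² = (1×0.0480)² = 0.00231;  (−½·δs/s)² = (-0.5×0.103)² = 0.00265
δQ/Q = √(0.0667) = 0.258

0.258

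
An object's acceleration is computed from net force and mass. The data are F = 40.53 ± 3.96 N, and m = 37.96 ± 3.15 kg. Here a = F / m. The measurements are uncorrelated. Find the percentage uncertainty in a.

12.8%

a is a product of powers, so relative uncertainties combine in quadrature:
  (1·δF/F)² = (1×0.0977)² = 0.00955;  (-1·δm/m)² = (-1×0.0830)² = 0.00689
δa/a = √(0.0164) = 0.128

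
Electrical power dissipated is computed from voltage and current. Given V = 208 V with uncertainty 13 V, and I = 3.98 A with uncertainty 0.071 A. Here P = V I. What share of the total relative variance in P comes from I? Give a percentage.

7.53%

(δP/P)² = (1·δV/V)² + (1·δI/I)²
  V term: (1×0.0625)² = 0.00391
  I term: (1×0.0178)² = 0.000318
Total = 0.00422. Share from I = 0.000318/0.00422 = 0.0753.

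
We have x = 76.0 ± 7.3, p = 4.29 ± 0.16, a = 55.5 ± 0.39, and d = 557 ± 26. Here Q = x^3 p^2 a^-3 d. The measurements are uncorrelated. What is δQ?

7950

Products/powers → add relative errors in quadrature, weighted by exponent:
  (3·δx/x)² = (3×0.0961)² = 0.0830;  (2·δp/p)² = (2×0.0373)² = 0.00556;  (-3·δa/a)² = (-3×0.00703)² = 0.000444;  (1·δd/d)² = (1×0.0467)² = 0.00218
δQ/Q = √(0.0912) = 0.302
Q = 26300, so δQ = 0.302 × 26300 = 7950.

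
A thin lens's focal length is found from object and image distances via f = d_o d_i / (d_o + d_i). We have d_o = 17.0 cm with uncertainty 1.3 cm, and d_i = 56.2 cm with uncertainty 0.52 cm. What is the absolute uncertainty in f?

0.767 cm

∂f/∂d_o = (d_i/(d_o+d_i))² = 0.589;  ∂f/∂d_i = (d_o/(d_o+d_i))² = 0.0539
δf = √((∂f/∂d_o · δd_o)² + (∂f/∂d_i · δd_i)²) = √(0.587 + 0.000787) = 0.767 cm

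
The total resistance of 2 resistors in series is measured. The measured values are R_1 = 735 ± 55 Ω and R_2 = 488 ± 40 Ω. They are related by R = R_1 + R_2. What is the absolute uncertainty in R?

For a sum/difference, combine absolute errors in quadrature:
  (δR_1)² = 3020;  (δR_2)² = 1600
δR = √(4620) = 68.0 Ω

68.0 Ω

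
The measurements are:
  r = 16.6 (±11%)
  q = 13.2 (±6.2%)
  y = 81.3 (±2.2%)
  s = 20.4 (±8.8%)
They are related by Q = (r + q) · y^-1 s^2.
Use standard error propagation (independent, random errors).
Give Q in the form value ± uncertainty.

Let u = r + q = 29.8. δu = √(δr² + δq²) = √(3.33 + 0.670) = 2.00, so δu/u = 0.0671.
Q is then a monomial in u, y, s:
δQ/Q = √((δu/u)² + (-1·δy/y)² + (2·δs/s)²) = √(0.00451 + 0.000484 + 0.0310) = 0.190
Q = 153, so δQ = 0.190 × 153 = 28.9.

153 ± 28.9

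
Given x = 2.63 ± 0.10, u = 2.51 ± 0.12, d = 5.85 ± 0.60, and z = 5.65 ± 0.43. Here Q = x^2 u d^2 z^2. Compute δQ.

5140

For a monomial Q ∝ x^2, u, d^2, z^2, fractional errors add in quadrature:
  (2·δx/x)² = (2×0.0380)² = 0.00578;  (1·δu/u)² = (1×0.0478)² = 0.00229;  (2·δd/d)² = (2×0.103)² = 0.0421;  (2·δz/z)² = (2×0.0761)² = 0.0232
δQ/Q = √(0.0733) = 0.271
Q = 19000, so δQ = 0.271 × 19000 = 5140.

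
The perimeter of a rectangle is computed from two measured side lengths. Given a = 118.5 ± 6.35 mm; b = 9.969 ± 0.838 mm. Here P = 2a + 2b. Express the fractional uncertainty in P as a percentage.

4.99%

P is a linear combination, so absolute uncertainties add in quadrature:
  (2·δa)² = 161;  (2·δb)² = 2.81
δP = √(164) = 12.8 mm
P = 256.9 mm, so δP/P = 12.8/256.9 = 0.0499.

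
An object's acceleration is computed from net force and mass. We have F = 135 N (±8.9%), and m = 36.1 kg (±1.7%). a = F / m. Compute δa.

a is a product of powers, so relative uncertainties combine in quadrature:
  (1·δF/F)² = (1×0.0890)² = 0.00792;  (-1·δm/m)² = (-1×0.0170)² = 0.000289
δa/a = √(0.00821) = 0.0906
a = 3.74 m/s^2, so δa = 0.0906 × 3.74 = 0.339 m/s^2.

0.339 m/s^2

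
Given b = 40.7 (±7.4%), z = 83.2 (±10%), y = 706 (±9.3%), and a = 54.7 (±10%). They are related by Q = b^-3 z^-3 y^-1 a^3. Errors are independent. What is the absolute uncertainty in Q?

2.91e-09

Since Q is a product/quotient, work with relative uncertainties:
  (-3·δb/b)² = (-3×0.0740)² = 0.0493;  (-3·δz/z)² = (-3×0.100)² = 0.0900;  (-1·δy/y)² = (-1×0.0930)² = 0.00865;  (3·δa/a)² = (3×0.100)² = 0.0900
δQ/Q = √(0.238) = 0.488
Q = 5.97e-09, so δQ = 0.488 × 5.97e-09 = 2.91e-09.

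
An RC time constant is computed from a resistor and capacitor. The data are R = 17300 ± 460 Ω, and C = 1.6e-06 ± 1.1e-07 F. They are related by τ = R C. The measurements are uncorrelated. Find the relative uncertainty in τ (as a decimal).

Relative error in a monomial: (δτ/τ)² = Σ (nᵢ · δxᵢ/xᵢ)².
  (1·δR/R)² = (1×0.0266)² = 0.000707;  (1·δC/C)² = (1×0.0688)² = 0.00473
δτ/τ = √(0.00543) = 0.0737

0.0737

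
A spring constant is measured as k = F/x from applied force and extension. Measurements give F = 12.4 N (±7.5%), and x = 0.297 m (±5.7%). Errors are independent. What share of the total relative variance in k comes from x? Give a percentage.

(δk/k)² = (1·δF/F)² + (-1·δx/x)²
  F term: (1×0.0750)² = 0.00562
  x term: (-1×0.0570)² = 0.00325
Total = 0.00887. Share from x = 0.00325/0.00887 = 0.366.

36.6%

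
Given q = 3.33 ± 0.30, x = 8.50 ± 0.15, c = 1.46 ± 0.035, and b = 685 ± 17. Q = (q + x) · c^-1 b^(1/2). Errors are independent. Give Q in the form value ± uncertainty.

Let u = q + x = 11.8. δu = √(δq² + δx²) = √(0.0900 + 0.0225) = 0.335, so δu/u = 0.0284.
Q is then a monomial in u, c, b:
δQ/Q = √((δu/u)² + (-1·δc/c)² + (½·δb/b)²) = √(0.000804 + 0.000575 + 0.000154) = 0.0391
Q = 212, so δQ = 0.0391 × 212 = 8.30.

212 ± 8.30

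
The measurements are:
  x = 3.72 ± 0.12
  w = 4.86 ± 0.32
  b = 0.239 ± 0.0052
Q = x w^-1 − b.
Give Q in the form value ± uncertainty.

Let p = x·w^-1 = 0.765. δp/p = √((1·δx/x)² + (-1·δw/w)²) = √(0.00104 + 0.00434) = 0.0733, so δp = 0.0561.
Q = p − b: δQ = √(δp² + δb²) = √(0.00315 + 2.7e-05) = 0.0564
Q = 0.526.

0.526 ± 0.0564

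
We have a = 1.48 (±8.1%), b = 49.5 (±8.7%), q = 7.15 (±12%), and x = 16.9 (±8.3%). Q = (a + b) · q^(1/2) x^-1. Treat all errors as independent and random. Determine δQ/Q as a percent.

Let u = a + b = 51.0. δu = √(δa² + δb²) = √(0.0144 + 18.5) = 4.31, so δu/u = 0.0845.
Q is then a monomial in u, q, x:
δQ/Q = √((δu/u)² + (½·δq/q)² + (-1·δx/x)²) = √(0.00714 + 0.00360 + 0.00689) = 0.133

13.3%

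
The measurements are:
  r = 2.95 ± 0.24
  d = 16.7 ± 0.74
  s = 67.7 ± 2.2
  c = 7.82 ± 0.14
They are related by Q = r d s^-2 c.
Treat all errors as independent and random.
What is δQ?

Q is a product of powers, so relative uncertainties combine in quadrature:
  (1·δr/r)² = (1×0.0814)² = 0.00662;  (1·δd/d)² = (1×0.0443)² = 0.00196;  (-2·δs/s)² = (-2×0.0325)² = 0.00422;  (1·δc/c)² = (1×0.0179)² = 0.000321
δQ/Q = √(0.0131) = 0.115
Q = 0.0841, so δQ = 0.115 × 0.0841 = 0.00963.

0.00963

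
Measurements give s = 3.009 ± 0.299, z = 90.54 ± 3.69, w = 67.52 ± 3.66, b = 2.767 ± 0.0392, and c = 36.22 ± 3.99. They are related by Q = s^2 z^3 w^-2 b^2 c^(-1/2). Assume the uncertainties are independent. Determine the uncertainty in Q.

496

For a monomial Q ∝ s^2, z^3, w^-2, b^2, c^(-1/2), fractional errors add in quadrature:
  (2·δs/s)² = (2×0.0994)² = 0.0395;  (3·δz/z)² = (3×0.0408)² = 0.0149;  (-2·δw/w)² = (-2×0.0542)² = 0.0118;  (2·δb/b)² = (2×0.0142)² = 0.000803;  (−½·δc/c)² = (-0.5×0.110)² = 0.00303
δQ/Q = √(0.0700) = 0.265
Q = 1875, so δQ = 0.265 × 1875 = 496.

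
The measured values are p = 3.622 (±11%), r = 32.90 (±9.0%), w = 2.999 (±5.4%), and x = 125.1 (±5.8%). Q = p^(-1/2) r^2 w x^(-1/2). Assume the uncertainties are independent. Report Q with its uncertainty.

152.5 ± 30.2

For a monomial Q ∝ p^(-1/2), r^2, w, x^(-1/2), fractional errors add in quadrature:
  (−½·δp/p)² = (-0.5×0.110)² = 0.00302;  (2·δr/r)² = (2×0.0900)² = 0.0324;  (1·δw/w)² = (1×0.0540)² = 0.00292;  (−½·δx/x)² = (-0.5×0.0580)² = 0.000841
δQ/Q = √(0.0392) = 0.198
Q = 152.5, so δQ = 0.198 × 152.5 = 30.2.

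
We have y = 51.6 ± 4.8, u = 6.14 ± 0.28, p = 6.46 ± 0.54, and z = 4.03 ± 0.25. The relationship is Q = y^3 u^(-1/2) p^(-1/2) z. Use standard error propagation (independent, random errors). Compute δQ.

25500

Relative error in a monomial: (δQ/Q)² = Σ (nᵢ · δxᵢ/xᵢ)².
  (3·δy/y)² = (3×0.0930)² = 0.0779;  (−½·δu/u)² = (-0.5×0.0456)² = 0.000520;  (−½·δp/p)² = (-0.5×0.0836)² = 0.00175;  (1·δz/z)² = (1×0.0620)² = 0.00385
δQ/Q = √(0.0840) = 0.290
Q = 87900, so δQ = 0.290 × 87900 = 25500.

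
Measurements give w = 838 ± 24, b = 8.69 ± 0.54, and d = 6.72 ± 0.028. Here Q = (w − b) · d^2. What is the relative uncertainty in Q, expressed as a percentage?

Let u = w − b = 829. δu = √(δw² + δb²) = √(576 + 0.292) = 24.0, so δu/u = 0.0289.
Q is then a monomial in u, d:
δQ/Q = √((δu/u)² + (2·δd/d)²) = √(0.000838 + 6.94e-05) = 0.0301

3.01%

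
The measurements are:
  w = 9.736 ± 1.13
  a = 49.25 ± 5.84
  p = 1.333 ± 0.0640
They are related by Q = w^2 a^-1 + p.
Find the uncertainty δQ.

Let h = w^2·a^-1 = 1.925. δh/h = √((2·δw/w)² + (-1·δa/a)²) = √(0.0539 + 0.0141) = 0.261, so δh = 0.502.
Q = h + p: δQ = √(δh² + δp²) = √(0.252 + 0.00410) = 0.506

0.506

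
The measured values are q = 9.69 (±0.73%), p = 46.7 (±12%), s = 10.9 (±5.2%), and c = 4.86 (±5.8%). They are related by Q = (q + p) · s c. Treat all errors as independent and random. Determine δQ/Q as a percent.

Let u = q + p = 56.4. δu = √(δq² + δp²) = √(0.00500 + 31.4) = 5.60, so δu/u = 0.0994.
Q is then a monomial in u, s, c:
δQ/Q = √((δu/u)² + (1·δs/s)² + (1·δc/c)²) = √(0.00988 + 0.00270 + 0.00336) = 0.126

12.6%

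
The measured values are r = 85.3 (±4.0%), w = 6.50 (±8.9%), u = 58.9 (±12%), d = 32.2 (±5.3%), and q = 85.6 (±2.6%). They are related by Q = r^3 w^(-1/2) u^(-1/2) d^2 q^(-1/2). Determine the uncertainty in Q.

Q is a product of powers, so relative uncertainties combine in quadrature:
  (3·δr/r)² = (3×0.0400)² = 0.0144;  (−½·δw/w)² = (-0.5×0.0890)² = 0.00198;  (−½·δu/u)² = (-0.5×0.120)² = 0.00360;  (2·δd/d)² = (2×0.0530)² = 0.0112;  (−½·δq/q)² = (-0.5×0.0260)² = 0.000169
δQ/Q = √(0.0314) = 0.177
Q = 3.55e+06, so δQ = 0.177 × 3.55e+06 = 6.3e+05.

6.3e+05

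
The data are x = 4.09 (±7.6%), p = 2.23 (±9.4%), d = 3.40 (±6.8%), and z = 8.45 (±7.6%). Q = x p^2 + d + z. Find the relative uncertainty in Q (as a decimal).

Let w = x·p^2 = 20.3. δw/w = √((1·δx/x)² + (2·δp/p)²) = √(0.00578 + 0.0353) = 0.203, so δw = 4.12.
Q = w + d + z: δQ = √(δw² + δd² + δz²) = √(17.0 + 0.0535 + 0.412) = 4.18
Q = 32.2, so δQ/Q = 4.18/32.2 = 0.130.

0.130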